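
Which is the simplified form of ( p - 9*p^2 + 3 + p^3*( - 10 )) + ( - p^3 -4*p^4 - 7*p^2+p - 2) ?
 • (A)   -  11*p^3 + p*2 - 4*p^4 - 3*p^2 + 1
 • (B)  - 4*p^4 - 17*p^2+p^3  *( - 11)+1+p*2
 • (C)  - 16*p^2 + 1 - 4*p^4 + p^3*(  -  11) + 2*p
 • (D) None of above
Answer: C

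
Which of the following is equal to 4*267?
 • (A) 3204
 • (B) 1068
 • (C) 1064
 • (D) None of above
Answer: B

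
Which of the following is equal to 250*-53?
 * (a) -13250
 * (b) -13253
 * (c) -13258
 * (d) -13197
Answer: a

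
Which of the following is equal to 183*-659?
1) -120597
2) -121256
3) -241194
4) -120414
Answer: 1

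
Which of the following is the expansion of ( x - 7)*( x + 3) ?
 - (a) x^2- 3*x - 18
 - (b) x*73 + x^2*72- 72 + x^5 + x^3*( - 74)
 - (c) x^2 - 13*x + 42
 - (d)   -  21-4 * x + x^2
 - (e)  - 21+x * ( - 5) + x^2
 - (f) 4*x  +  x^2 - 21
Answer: d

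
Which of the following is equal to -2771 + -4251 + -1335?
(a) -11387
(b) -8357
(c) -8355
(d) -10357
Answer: b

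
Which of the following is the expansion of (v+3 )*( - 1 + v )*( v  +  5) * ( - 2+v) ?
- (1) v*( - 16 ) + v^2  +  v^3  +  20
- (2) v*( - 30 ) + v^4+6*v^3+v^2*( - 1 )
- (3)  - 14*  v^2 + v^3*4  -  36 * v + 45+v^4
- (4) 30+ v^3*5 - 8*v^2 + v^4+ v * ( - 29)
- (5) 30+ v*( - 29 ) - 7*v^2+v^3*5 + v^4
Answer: 5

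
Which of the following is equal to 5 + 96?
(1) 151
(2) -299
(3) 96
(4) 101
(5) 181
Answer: 4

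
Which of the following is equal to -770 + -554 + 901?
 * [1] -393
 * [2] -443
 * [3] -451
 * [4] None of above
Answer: 4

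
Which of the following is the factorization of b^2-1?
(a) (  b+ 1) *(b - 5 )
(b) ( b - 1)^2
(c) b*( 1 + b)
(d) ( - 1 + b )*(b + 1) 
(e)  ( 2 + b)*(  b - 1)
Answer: d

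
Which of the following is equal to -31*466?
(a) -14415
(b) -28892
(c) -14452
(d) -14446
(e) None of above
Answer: d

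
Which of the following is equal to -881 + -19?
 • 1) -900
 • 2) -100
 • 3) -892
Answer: 1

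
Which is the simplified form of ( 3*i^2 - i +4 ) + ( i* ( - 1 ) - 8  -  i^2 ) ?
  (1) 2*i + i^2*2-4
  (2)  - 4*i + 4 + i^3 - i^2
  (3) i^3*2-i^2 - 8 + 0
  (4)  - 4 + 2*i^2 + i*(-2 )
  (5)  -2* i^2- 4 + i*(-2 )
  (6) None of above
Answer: 4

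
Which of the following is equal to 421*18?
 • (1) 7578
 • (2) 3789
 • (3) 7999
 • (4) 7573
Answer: 1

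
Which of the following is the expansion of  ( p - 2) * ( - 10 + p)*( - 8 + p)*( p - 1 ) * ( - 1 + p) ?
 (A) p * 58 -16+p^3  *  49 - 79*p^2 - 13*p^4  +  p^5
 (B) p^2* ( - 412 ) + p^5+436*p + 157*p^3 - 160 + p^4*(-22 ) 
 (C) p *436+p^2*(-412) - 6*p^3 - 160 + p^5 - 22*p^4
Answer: B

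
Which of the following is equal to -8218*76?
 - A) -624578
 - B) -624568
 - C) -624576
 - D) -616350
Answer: B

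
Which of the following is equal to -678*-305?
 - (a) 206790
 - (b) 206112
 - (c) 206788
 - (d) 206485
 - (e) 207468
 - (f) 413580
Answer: a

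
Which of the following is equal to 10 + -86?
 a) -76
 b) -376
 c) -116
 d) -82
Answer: a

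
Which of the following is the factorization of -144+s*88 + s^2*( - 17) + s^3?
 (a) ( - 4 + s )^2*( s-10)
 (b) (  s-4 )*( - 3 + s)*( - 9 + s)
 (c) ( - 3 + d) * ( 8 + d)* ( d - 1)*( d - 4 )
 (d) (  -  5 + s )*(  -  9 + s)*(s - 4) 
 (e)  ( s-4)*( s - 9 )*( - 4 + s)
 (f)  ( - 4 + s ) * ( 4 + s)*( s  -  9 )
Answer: e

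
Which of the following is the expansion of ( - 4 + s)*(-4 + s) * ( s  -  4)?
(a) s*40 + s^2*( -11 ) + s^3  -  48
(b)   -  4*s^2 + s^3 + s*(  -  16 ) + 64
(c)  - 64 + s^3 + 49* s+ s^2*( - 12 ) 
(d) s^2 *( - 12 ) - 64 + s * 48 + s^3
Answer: d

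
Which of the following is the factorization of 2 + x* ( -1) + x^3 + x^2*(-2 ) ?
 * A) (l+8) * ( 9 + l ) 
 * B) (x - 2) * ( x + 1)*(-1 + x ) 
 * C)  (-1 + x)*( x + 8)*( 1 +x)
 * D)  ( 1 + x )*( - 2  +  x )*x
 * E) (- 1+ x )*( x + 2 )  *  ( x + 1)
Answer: B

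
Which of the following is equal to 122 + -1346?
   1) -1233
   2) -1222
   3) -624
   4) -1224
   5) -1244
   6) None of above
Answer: 4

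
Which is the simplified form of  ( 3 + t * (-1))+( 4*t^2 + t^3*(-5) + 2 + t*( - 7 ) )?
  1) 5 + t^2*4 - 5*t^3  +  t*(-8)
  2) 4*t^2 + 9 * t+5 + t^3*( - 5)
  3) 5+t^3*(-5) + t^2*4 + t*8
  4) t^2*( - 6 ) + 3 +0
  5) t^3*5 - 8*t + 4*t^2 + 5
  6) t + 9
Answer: 1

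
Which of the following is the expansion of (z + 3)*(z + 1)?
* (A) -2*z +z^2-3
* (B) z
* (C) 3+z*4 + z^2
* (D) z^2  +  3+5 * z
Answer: C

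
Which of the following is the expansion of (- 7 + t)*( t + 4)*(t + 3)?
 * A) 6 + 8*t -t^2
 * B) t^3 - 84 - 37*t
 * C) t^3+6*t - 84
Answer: B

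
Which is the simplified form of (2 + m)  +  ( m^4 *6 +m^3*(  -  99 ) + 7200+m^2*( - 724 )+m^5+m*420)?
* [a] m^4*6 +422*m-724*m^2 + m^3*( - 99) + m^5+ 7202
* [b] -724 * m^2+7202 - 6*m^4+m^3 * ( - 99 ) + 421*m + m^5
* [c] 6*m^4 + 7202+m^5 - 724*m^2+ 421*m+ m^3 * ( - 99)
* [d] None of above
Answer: c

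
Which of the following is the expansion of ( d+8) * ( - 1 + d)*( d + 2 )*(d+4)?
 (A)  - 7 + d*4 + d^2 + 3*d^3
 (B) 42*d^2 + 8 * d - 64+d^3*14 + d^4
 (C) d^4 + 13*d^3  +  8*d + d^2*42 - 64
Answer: C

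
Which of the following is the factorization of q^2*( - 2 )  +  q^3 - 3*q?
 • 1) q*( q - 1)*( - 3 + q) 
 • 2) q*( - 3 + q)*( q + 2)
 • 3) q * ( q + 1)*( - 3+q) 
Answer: 3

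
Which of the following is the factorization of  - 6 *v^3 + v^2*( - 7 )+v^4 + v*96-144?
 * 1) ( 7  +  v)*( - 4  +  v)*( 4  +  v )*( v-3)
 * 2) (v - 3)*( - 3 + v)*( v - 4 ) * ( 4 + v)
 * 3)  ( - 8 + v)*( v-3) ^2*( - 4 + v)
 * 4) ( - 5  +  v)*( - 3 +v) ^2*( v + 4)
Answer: 2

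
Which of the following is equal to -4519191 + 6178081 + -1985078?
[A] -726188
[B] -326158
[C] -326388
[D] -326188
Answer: D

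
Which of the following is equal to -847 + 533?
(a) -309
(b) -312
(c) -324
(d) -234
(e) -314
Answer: e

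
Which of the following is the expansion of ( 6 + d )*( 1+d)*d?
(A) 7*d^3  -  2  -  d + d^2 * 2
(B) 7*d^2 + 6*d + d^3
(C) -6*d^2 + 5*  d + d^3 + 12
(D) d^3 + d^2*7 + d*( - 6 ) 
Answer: B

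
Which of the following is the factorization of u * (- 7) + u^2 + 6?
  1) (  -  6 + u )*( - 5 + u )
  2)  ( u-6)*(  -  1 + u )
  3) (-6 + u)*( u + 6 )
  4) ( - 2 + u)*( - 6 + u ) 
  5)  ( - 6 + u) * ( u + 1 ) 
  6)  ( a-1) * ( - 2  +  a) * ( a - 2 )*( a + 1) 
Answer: 2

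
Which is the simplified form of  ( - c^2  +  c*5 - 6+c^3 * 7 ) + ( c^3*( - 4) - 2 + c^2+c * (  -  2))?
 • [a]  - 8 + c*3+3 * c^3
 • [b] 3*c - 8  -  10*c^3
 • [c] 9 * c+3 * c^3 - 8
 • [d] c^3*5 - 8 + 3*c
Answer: a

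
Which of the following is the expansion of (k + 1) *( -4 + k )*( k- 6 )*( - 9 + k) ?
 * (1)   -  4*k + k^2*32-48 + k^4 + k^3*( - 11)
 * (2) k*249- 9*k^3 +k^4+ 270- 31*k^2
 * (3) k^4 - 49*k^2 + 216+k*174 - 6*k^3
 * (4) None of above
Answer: 4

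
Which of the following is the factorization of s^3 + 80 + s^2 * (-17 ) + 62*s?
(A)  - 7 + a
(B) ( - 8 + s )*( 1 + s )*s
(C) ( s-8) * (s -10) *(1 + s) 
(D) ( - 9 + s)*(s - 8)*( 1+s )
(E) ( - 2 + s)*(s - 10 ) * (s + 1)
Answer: C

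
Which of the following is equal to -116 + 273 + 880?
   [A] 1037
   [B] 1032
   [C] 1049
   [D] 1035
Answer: A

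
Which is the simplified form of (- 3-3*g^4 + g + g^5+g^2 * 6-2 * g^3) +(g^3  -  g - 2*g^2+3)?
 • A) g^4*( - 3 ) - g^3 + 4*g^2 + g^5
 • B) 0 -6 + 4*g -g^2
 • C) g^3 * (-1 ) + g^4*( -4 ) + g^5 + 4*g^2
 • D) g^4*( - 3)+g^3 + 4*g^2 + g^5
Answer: A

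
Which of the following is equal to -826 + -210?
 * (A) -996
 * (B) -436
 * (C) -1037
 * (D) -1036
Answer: D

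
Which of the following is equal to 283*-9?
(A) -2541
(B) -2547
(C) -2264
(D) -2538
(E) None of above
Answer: B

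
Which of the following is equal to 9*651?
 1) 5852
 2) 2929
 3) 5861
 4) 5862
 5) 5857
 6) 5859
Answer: 6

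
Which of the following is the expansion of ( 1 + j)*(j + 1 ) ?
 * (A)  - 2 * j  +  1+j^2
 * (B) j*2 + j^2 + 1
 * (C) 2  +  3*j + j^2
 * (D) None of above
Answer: B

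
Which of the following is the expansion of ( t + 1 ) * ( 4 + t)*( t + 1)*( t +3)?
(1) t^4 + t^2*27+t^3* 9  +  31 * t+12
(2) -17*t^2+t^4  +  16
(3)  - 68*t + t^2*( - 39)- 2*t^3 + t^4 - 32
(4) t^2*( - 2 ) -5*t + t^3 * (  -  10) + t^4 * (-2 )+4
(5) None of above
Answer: 1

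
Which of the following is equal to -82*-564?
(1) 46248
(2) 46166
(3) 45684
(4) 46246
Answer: 1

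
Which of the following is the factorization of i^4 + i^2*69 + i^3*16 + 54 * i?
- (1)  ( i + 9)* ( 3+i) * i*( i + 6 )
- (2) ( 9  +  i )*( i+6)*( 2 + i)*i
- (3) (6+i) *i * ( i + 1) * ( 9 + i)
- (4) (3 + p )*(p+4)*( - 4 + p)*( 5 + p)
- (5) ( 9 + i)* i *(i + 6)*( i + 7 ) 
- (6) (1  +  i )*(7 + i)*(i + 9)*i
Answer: 3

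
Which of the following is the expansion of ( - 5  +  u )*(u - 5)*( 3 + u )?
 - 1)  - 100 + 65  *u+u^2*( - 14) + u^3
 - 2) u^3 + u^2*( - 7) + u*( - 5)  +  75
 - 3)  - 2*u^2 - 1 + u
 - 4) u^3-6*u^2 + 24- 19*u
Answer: 2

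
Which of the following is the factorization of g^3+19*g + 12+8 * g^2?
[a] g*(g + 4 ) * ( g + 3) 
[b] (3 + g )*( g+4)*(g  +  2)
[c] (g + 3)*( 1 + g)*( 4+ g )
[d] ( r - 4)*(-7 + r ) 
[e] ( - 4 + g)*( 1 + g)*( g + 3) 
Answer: c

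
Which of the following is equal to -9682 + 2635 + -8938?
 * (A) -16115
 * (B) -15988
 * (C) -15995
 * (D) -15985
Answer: D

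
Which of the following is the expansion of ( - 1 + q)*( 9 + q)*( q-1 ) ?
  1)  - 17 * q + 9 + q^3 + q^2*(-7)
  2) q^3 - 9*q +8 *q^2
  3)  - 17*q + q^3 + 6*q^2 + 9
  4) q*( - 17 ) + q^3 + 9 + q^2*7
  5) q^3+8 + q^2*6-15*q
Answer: 4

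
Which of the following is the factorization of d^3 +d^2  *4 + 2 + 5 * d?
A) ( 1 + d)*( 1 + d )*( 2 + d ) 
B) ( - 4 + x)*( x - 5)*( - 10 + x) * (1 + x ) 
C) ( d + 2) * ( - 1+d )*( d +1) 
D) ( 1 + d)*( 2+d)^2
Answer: A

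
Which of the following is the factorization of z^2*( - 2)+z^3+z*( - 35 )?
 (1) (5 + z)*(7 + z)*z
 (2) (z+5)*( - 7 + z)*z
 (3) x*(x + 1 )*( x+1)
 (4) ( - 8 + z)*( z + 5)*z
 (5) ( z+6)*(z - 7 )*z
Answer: 2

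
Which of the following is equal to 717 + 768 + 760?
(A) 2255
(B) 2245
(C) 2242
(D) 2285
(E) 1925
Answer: B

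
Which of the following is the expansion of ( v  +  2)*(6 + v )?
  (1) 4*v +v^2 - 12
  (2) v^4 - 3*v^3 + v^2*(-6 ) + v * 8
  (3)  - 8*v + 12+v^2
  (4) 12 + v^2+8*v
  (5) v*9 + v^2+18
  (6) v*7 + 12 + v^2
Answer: 4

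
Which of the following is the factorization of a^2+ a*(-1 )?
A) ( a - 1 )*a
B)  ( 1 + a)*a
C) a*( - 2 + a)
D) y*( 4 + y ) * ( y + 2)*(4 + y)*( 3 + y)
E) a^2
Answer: A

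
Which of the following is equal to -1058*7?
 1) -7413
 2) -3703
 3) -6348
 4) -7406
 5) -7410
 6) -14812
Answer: 4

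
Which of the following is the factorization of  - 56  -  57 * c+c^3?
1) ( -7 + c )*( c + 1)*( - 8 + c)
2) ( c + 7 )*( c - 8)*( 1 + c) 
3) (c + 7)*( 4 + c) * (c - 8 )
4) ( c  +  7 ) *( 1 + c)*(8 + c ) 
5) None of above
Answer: 2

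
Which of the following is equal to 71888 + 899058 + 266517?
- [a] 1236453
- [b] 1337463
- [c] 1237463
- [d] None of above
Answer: c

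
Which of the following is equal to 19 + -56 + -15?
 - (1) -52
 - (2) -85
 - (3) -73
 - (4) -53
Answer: 1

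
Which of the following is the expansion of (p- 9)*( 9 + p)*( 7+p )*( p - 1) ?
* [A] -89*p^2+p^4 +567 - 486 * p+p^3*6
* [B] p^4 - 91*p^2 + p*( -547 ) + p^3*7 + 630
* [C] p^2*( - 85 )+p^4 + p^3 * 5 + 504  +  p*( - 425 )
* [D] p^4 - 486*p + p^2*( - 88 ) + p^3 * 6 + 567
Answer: D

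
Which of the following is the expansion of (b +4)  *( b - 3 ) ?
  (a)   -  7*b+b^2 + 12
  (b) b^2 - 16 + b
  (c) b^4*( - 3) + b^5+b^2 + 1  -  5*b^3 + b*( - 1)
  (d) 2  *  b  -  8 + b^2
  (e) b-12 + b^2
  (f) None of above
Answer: e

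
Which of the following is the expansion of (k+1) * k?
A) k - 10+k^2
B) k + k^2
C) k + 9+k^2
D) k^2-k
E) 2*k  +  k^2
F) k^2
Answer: B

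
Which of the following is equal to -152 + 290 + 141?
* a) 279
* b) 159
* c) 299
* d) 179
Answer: a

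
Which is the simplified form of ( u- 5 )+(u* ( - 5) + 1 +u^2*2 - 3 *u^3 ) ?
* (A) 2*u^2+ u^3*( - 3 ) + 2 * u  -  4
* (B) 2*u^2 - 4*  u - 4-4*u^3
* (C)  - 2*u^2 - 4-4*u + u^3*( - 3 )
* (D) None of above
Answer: D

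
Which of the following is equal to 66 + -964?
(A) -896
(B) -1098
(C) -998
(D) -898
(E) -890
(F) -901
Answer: D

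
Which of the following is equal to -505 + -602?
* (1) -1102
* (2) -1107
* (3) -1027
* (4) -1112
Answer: 2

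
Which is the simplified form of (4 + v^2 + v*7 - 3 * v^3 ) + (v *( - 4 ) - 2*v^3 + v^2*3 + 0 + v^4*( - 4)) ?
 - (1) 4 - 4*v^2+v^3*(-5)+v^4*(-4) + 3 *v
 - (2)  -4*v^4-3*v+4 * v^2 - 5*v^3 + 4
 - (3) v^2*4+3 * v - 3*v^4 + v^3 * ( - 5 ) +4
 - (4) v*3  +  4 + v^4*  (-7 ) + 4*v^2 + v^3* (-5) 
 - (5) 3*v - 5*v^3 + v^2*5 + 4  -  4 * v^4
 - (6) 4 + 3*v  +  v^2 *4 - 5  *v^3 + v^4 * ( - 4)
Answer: 6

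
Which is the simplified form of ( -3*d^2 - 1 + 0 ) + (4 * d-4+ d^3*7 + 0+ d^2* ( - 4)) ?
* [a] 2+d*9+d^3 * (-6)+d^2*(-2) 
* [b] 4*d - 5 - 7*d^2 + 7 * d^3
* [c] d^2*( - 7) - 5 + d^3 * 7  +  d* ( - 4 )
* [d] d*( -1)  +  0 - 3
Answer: b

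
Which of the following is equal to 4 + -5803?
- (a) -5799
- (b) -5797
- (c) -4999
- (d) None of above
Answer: a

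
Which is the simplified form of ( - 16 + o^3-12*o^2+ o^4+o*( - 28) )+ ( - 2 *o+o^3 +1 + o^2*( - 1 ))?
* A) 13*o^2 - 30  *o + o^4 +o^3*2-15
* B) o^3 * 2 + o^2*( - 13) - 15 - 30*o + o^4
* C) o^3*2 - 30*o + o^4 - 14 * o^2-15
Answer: B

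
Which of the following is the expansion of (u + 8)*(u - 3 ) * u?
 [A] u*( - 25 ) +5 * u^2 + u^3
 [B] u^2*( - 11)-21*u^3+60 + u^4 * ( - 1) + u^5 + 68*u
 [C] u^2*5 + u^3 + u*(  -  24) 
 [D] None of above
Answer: C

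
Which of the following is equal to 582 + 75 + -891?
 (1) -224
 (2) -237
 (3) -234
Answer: 3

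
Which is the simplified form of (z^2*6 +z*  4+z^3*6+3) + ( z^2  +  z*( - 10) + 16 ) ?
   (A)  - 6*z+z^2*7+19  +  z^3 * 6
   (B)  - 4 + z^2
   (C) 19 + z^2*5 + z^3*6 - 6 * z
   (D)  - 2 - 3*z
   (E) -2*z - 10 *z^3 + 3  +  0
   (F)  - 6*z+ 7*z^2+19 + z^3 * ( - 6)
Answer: A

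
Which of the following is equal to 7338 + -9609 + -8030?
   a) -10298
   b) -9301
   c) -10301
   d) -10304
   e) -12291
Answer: c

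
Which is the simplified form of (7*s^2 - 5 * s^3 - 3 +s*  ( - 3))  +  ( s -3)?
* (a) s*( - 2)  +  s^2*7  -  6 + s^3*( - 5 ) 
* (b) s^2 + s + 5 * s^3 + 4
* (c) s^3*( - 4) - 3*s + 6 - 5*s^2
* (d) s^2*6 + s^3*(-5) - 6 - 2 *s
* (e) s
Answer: a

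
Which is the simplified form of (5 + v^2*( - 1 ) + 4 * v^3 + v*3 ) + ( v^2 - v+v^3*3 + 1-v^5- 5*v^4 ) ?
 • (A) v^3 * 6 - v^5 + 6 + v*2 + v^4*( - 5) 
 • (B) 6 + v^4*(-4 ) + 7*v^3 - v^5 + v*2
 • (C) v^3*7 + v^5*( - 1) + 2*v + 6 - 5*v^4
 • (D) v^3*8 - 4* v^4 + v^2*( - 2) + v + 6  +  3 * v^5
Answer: C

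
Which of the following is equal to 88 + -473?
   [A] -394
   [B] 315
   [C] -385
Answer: C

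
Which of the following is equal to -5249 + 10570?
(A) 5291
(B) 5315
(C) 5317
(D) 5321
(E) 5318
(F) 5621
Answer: D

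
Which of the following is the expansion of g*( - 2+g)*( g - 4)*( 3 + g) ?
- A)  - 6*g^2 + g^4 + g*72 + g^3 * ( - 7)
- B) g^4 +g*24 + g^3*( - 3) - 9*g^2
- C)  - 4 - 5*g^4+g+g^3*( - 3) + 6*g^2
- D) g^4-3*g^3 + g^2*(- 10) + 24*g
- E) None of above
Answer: D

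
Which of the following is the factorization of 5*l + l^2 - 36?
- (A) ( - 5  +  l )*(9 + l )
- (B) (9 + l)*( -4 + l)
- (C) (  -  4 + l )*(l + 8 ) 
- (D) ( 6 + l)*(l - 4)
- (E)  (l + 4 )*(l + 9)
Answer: B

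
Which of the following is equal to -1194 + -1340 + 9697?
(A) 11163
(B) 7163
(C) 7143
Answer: B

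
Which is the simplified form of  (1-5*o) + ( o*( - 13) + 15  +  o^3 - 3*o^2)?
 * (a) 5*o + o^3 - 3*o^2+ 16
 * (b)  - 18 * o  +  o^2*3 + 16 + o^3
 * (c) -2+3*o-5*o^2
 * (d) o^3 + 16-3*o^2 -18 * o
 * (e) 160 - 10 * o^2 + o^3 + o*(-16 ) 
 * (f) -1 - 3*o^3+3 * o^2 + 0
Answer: d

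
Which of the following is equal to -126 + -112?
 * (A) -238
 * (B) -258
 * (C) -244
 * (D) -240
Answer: A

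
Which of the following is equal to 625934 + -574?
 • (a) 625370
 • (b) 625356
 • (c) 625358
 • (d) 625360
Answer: d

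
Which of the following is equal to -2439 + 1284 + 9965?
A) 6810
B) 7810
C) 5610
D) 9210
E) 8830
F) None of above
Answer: F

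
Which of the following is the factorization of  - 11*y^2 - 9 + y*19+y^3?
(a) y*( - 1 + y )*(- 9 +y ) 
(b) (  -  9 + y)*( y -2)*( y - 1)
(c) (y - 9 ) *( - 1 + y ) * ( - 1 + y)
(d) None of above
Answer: c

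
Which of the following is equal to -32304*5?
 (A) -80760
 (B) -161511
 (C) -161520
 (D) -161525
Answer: C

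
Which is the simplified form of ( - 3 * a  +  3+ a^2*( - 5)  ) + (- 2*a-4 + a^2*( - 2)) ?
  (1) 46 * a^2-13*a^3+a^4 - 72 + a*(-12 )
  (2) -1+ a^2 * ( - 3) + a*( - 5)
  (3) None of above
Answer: 3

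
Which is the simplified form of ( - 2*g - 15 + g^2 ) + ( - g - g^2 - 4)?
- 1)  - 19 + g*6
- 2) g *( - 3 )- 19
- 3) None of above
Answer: 2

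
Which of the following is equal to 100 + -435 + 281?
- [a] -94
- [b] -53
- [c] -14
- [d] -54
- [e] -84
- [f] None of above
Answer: d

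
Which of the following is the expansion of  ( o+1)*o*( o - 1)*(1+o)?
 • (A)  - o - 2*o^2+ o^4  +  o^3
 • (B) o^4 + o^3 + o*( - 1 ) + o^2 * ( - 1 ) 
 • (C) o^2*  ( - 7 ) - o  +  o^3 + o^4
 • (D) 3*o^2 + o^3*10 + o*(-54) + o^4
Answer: B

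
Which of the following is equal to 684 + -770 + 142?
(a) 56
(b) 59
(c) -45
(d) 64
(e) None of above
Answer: a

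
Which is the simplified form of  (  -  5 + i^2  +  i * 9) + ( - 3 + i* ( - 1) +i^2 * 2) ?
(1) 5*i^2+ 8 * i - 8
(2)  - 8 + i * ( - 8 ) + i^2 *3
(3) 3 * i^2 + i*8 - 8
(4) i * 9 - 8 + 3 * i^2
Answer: 3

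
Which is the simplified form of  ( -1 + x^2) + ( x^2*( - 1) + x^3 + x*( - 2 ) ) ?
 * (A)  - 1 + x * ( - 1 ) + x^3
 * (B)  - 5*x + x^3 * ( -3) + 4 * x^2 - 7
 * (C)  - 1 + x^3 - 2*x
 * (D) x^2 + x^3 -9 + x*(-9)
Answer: C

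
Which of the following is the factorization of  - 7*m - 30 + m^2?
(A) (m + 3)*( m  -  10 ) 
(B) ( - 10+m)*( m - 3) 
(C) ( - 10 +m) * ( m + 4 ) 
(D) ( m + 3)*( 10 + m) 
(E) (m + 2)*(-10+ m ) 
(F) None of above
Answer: A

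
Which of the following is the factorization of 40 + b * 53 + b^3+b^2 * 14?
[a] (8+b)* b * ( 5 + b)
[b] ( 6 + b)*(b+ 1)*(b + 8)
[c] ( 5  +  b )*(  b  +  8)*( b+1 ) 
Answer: c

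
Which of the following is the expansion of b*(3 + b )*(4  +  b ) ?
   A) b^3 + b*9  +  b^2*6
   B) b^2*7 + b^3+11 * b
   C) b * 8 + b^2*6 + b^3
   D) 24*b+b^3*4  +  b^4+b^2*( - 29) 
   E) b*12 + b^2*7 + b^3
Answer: E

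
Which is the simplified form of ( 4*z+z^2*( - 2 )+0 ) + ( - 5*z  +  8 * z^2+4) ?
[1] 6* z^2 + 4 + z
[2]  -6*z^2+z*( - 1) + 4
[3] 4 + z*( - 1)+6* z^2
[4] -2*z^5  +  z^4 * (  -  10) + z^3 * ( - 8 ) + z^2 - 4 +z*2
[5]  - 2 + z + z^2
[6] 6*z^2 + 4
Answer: 3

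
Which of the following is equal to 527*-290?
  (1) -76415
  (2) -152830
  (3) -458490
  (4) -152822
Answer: 2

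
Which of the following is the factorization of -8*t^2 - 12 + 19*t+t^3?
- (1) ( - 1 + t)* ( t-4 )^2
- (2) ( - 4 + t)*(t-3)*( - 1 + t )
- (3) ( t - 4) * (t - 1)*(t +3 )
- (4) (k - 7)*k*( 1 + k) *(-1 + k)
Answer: 2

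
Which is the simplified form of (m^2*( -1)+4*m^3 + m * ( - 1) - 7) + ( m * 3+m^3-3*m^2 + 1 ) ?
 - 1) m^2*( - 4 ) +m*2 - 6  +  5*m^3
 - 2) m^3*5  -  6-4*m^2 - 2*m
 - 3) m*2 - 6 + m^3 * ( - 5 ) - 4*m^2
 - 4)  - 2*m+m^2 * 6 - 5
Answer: 1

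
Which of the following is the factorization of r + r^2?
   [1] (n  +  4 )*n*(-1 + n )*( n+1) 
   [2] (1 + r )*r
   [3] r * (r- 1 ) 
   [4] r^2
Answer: 2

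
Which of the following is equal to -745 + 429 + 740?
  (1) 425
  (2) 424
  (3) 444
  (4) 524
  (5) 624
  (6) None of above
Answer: 2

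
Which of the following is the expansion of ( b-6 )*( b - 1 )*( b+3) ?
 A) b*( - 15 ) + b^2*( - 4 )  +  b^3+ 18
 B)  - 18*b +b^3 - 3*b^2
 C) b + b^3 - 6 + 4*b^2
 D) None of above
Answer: A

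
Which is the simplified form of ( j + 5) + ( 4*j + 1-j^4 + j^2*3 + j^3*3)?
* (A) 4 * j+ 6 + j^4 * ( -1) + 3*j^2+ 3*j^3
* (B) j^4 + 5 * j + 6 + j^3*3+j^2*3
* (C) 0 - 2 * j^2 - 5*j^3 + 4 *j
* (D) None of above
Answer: D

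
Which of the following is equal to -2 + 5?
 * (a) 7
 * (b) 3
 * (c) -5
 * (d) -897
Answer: b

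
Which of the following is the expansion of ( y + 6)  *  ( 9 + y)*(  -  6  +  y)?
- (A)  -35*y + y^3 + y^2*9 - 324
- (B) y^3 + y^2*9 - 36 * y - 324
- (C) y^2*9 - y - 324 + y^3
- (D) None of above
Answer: B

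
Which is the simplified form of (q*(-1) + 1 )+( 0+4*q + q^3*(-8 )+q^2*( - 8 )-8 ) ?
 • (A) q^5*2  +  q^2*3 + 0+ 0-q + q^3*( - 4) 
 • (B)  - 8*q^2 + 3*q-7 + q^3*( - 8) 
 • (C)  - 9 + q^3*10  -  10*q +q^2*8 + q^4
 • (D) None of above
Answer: B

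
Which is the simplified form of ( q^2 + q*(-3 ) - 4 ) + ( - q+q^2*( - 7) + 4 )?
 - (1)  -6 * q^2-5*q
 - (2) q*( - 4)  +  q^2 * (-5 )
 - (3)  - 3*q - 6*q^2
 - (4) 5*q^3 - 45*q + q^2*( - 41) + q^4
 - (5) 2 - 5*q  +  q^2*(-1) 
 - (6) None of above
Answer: 6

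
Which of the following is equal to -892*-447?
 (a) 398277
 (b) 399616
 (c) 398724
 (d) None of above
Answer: c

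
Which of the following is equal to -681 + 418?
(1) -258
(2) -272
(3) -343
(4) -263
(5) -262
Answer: 4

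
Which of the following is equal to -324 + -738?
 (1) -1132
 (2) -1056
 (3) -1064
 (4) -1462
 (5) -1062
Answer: 5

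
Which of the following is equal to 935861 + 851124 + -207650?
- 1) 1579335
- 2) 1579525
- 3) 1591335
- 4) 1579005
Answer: 1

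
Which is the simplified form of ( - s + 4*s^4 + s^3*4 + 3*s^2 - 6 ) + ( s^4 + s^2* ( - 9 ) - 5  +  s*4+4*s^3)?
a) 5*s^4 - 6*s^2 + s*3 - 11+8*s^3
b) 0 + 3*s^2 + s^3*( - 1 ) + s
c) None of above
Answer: a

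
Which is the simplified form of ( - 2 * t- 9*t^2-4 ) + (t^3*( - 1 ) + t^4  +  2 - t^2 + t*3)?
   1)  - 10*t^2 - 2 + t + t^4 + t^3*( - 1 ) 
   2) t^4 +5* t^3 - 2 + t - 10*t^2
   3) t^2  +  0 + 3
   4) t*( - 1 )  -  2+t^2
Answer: 1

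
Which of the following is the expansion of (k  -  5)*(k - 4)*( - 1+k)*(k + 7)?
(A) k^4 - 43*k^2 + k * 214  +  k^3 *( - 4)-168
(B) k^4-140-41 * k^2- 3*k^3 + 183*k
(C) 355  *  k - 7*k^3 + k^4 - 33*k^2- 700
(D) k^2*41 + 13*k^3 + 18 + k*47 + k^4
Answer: B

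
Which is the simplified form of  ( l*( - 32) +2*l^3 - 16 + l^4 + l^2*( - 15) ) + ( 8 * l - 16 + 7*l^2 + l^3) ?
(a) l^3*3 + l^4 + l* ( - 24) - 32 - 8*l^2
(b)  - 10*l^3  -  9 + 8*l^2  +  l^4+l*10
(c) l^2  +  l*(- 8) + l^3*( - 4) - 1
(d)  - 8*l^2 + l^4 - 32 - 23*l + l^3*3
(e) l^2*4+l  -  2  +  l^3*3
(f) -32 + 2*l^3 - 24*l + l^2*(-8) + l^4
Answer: a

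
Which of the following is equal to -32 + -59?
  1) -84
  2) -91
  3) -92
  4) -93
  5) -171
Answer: 2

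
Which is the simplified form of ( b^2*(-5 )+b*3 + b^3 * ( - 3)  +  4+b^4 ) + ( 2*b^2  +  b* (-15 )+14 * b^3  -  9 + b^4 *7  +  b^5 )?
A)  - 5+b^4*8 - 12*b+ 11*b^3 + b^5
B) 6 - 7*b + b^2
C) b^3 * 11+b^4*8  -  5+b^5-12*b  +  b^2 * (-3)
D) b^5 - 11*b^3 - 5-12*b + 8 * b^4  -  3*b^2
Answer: C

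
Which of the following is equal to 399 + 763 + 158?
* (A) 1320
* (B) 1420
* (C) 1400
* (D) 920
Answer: A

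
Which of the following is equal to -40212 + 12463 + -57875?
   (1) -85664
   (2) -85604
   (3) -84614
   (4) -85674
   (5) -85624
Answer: 5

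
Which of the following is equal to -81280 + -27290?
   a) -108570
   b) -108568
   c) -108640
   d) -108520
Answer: a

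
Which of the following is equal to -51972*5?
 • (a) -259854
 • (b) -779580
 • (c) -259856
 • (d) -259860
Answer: d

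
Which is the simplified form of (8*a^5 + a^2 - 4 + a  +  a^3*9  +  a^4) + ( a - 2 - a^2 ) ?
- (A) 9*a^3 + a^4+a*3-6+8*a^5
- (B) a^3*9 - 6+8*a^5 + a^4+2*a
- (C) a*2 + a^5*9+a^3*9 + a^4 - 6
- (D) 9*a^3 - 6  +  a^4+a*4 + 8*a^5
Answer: B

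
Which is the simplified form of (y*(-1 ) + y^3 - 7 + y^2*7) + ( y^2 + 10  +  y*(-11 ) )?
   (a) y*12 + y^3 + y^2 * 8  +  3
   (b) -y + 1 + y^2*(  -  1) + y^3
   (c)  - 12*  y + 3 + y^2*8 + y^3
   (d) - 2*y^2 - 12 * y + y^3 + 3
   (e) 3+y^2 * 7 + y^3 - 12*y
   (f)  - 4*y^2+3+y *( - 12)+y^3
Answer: c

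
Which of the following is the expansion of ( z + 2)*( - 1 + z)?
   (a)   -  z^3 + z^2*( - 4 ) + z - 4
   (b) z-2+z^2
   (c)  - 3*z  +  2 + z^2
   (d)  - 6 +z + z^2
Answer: b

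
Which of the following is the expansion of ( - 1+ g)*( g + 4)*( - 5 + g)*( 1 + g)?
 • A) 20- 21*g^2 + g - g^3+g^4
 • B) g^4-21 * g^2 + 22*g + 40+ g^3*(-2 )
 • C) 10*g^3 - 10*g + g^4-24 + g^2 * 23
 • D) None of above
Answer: A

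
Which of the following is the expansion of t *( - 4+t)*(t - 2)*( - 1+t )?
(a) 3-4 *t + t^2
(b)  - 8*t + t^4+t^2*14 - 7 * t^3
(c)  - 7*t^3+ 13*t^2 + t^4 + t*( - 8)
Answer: b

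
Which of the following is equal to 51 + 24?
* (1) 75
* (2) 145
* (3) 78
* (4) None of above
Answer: 1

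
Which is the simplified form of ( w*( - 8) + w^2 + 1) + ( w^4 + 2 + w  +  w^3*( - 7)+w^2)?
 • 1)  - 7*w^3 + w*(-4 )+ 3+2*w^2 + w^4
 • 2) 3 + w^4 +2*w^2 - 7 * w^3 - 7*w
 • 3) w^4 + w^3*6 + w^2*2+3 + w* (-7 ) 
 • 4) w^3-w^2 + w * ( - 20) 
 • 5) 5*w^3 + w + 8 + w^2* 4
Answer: 2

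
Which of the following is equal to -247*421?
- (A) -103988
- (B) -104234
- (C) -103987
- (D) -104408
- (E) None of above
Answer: C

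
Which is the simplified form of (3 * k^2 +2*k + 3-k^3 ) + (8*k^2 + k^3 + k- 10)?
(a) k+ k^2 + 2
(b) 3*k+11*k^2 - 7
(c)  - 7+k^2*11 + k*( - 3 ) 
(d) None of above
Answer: b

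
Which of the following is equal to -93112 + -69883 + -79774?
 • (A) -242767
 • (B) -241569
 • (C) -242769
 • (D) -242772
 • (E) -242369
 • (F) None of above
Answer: C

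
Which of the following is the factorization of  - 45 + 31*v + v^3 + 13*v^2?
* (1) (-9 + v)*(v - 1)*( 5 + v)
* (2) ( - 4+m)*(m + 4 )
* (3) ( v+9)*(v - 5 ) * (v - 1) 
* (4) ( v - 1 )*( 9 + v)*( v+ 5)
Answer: 4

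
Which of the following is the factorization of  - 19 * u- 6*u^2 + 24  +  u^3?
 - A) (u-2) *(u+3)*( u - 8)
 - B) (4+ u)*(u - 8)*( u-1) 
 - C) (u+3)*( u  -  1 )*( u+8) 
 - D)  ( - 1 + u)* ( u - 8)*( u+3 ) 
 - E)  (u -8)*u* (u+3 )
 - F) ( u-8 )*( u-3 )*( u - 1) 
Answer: D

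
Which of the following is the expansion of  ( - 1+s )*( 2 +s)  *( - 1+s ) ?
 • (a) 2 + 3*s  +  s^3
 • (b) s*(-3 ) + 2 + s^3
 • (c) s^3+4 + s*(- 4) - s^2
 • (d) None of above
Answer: b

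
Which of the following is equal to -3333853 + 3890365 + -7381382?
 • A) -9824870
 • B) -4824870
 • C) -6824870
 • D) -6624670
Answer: C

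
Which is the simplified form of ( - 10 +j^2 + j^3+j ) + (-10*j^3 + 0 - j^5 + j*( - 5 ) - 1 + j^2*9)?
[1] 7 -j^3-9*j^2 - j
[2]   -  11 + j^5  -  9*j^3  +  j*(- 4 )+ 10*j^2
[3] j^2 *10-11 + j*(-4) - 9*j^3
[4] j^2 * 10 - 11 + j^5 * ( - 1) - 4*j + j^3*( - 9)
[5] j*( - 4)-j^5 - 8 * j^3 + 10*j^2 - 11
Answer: 4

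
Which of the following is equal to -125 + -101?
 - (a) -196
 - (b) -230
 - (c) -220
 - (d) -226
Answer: d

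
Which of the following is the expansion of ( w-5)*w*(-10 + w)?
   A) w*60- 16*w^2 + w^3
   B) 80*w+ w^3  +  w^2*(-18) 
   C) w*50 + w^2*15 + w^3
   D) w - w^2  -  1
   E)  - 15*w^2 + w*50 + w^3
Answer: E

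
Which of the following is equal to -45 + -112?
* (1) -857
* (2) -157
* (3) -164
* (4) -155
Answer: 2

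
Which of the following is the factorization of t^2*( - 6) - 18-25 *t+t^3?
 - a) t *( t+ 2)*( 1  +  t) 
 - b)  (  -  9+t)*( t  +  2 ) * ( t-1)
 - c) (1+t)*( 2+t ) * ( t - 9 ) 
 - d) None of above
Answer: c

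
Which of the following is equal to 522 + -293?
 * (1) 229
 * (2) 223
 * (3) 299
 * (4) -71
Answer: 1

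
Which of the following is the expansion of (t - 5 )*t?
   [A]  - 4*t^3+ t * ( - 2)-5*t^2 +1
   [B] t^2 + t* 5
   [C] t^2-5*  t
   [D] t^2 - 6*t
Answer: C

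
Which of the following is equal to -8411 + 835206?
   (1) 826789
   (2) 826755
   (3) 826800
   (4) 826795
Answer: 4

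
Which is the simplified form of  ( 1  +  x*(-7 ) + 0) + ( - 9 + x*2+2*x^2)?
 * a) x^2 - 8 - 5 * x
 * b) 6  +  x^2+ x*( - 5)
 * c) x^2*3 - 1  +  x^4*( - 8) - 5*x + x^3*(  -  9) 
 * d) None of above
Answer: d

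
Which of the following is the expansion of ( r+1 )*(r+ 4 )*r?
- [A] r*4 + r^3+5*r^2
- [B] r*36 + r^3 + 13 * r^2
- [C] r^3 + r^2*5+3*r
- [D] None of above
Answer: A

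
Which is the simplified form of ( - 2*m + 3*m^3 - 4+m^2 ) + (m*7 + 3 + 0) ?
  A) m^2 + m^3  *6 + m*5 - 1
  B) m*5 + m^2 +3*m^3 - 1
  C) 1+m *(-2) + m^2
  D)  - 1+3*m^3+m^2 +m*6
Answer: B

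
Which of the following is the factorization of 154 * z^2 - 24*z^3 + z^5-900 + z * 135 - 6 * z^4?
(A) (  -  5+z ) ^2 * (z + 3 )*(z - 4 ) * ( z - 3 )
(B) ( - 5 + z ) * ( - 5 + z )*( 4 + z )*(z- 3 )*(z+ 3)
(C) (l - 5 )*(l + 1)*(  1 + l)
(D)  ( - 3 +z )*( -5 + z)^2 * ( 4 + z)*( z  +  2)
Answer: B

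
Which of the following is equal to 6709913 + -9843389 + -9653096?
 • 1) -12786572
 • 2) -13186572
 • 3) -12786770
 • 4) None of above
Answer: 1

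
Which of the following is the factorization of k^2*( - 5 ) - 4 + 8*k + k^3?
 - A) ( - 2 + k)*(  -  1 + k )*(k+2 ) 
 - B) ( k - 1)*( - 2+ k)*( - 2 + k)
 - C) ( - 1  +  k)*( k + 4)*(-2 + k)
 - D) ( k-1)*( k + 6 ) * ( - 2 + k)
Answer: B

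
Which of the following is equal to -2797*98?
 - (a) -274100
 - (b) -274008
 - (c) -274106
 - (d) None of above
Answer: c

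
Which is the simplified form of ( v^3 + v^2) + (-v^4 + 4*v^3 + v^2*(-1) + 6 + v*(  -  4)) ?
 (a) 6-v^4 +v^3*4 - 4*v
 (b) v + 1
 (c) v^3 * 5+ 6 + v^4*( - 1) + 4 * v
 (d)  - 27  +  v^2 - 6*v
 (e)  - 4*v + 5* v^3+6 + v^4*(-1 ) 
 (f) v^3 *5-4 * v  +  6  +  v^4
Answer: e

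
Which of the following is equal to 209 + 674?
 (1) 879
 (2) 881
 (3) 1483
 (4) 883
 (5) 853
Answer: 4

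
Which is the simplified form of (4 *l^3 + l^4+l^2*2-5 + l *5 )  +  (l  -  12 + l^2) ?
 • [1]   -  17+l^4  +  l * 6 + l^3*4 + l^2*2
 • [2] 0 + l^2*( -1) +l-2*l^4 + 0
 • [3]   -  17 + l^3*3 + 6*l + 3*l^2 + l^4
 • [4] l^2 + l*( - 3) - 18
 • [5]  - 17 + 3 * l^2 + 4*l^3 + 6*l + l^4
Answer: 5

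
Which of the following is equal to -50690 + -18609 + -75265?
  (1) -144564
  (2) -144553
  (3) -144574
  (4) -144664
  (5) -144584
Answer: 1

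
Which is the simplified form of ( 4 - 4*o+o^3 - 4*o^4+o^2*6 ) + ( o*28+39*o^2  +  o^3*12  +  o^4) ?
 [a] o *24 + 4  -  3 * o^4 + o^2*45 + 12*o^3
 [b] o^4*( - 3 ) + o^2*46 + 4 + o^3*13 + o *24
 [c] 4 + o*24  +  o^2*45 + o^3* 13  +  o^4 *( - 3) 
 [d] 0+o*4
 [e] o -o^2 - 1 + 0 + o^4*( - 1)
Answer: c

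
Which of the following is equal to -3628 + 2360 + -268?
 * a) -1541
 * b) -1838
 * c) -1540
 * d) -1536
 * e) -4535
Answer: d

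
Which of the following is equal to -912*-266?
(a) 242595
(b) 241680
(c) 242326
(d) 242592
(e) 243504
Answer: d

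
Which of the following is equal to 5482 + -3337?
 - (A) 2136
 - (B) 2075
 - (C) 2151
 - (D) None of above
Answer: D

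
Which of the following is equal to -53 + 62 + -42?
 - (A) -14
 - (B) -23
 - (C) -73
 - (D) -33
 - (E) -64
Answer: D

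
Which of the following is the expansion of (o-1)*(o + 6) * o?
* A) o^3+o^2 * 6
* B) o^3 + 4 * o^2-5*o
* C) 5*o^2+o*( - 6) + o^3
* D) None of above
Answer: C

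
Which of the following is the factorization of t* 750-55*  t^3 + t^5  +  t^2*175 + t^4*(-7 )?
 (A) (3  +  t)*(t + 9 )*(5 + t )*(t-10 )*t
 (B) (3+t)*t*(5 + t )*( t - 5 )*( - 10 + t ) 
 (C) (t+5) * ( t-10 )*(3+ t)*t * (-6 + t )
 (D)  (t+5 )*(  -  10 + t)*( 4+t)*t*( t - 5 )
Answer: B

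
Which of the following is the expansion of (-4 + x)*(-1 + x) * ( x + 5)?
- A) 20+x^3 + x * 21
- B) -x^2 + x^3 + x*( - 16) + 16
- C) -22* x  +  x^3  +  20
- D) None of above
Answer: D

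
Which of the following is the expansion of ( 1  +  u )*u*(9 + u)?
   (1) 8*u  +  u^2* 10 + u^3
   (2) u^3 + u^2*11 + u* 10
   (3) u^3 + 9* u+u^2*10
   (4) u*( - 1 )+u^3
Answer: 3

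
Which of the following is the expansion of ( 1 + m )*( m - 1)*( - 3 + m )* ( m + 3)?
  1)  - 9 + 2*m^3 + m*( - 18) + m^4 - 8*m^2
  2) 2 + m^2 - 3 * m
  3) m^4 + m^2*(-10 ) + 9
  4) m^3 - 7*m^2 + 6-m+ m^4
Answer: 3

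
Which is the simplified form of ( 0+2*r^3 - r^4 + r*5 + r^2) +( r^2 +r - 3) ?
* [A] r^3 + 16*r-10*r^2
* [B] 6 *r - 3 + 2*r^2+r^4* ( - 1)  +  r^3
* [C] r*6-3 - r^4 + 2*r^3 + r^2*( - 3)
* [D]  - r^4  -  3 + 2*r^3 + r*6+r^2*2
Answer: D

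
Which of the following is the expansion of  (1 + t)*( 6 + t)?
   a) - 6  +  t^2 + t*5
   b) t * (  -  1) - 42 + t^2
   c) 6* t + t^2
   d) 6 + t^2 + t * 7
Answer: d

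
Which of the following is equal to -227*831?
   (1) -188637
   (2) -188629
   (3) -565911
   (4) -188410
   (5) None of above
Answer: 1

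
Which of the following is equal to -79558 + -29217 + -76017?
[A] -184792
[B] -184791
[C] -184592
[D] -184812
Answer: A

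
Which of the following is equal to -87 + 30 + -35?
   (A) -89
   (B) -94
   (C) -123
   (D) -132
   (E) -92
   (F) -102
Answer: E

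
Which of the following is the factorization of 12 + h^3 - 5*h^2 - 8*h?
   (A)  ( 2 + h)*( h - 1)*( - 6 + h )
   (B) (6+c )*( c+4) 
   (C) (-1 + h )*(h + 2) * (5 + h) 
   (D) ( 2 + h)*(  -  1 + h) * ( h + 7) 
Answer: A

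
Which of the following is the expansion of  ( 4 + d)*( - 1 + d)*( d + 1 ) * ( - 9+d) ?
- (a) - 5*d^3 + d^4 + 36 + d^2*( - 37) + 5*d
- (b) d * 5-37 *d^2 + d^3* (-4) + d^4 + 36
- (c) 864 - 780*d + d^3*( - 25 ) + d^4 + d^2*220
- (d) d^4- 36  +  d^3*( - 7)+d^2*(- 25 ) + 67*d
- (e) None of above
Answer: a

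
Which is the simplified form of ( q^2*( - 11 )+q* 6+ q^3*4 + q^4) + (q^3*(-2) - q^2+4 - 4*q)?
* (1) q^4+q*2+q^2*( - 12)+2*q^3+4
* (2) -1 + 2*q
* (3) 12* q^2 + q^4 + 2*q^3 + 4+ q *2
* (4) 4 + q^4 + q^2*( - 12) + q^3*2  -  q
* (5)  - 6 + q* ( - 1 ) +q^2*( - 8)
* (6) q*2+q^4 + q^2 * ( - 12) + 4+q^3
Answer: 1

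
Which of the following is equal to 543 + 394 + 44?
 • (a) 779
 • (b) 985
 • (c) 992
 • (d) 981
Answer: d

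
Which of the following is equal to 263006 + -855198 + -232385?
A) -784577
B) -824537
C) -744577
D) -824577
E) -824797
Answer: D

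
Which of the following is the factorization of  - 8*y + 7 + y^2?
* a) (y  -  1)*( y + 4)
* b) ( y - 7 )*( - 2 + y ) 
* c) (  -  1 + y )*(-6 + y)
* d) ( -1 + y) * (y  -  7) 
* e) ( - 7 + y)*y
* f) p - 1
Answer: d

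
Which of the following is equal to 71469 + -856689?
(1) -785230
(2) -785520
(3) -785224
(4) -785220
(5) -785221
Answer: 4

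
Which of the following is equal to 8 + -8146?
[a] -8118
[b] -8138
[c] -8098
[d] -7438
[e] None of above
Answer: b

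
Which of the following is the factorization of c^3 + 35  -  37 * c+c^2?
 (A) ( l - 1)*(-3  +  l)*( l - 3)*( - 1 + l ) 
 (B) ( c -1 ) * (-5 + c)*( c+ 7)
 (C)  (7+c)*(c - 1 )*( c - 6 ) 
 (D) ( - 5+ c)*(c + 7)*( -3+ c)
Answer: B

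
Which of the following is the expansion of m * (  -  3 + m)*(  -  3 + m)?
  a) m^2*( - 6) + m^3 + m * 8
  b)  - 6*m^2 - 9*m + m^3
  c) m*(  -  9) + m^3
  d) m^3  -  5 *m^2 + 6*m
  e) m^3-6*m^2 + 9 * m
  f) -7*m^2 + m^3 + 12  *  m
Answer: e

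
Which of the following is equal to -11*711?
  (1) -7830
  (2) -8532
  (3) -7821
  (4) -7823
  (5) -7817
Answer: 3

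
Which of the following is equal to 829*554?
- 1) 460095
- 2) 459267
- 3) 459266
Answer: 3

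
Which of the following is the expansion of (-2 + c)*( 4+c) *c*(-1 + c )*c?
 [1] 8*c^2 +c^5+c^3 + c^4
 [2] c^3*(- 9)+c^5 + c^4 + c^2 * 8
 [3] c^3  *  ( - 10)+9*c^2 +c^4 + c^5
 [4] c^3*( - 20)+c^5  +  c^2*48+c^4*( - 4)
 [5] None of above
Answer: 5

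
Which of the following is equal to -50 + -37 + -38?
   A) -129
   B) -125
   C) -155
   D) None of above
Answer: B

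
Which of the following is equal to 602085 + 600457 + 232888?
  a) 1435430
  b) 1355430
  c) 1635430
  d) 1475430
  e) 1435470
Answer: a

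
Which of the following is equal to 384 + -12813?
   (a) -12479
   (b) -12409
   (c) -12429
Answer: c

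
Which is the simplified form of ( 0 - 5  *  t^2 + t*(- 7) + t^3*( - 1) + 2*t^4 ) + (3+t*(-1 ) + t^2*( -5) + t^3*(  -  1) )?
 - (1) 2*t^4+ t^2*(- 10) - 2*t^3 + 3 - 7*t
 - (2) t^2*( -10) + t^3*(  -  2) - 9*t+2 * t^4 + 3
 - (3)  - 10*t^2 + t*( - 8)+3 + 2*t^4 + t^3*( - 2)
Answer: 3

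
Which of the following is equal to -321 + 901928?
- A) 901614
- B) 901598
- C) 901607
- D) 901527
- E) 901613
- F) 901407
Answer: C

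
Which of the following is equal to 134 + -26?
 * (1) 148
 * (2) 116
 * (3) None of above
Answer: 3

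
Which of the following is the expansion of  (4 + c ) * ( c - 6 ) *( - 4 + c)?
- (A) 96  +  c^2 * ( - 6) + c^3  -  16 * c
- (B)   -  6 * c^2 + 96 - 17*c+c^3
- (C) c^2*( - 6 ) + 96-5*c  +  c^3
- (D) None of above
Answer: A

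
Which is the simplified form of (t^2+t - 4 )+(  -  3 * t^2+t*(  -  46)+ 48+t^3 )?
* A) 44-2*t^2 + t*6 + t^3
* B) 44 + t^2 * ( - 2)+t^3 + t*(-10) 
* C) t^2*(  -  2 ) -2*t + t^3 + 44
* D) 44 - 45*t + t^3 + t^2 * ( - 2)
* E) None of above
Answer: D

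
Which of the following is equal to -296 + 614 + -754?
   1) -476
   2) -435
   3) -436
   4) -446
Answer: 3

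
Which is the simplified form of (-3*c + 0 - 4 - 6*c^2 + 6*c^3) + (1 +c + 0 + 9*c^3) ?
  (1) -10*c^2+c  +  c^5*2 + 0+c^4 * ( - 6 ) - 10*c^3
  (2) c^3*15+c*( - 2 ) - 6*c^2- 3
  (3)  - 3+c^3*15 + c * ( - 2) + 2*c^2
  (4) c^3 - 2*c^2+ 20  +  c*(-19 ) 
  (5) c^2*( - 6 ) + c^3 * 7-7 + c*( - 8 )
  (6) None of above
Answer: 2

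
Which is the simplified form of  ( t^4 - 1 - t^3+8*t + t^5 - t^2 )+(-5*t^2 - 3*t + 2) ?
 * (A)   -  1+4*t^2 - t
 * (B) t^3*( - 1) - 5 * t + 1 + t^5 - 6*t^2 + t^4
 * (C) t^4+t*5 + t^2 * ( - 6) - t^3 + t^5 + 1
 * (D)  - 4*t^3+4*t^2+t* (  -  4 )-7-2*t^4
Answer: C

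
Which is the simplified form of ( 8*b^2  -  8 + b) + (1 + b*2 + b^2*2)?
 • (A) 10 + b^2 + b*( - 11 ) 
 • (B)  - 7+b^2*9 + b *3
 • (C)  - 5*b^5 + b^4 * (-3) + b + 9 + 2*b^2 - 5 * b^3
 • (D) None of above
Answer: D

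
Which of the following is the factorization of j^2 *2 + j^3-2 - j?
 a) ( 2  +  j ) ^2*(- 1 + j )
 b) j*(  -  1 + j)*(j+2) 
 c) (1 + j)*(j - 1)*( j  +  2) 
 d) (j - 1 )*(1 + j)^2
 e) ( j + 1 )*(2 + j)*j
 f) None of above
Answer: c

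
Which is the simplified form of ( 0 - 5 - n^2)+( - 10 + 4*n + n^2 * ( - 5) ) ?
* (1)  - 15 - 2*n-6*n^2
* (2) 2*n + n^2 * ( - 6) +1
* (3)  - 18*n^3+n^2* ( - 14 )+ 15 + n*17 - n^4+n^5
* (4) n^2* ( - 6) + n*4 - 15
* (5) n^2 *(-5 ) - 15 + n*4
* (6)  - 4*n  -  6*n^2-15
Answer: 4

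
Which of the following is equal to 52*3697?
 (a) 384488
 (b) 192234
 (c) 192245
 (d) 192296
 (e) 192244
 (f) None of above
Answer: e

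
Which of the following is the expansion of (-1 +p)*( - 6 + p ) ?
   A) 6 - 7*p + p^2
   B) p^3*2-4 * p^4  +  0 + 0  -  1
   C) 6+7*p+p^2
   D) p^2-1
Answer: A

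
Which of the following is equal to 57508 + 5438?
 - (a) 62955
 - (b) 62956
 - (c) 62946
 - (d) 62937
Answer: c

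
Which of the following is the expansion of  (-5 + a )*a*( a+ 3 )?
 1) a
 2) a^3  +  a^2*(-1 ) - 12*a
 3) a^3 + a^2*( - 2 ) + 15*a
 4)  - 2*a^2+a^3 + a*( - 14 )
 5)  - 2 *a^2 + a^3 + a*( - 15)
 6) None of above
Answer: 5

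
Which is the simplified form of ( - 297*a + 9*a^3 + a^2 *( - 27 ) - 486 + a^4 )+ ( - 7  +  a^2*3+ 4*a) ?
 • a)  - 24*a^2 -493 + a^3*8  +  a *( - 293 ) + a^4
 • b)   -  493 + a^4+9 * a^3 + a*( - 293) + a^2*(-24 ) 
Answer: b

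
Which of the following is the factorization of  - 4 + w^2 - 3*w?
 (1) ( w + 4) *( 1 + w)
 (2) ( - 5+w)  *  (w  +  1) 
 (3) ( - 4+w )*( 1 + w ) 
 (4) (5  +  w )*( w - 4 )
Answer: 3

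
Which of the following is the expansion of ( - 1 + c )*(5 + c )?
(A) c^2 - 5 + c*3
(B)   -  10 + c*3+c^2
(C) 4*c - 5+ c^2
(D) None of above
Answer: C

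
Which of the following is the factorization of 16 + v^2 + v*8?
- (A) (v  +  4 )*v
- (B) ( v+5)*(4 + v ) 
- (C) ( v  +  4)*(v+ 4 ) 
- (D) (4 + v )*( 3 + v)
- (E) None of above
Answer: C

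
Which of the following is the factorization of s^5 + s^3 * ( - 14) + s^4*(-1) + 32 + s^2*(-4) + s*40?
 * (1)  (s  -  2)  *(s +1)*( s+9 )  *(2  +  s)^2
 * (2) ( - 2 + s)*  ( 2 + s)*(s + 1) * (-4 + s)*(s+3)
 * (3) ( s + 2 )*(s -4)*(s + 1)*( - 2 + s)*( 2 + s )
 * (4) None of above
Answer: 3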